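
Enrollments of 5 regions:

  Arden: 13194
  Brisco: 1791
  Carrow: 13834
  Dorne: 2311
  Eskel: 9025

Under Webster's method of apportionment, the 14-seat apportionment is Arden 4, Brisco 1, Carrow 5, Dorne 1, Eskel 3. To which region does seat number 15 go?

Arden

Priority for the next seat is population ÷ (current seats + 0.5).
Priorities: Arden 2932.000, Brisco 1194.000, Carrow 2515.273, Dorne 1540.667, Eskel 2578.571.
Highest priority: Arden.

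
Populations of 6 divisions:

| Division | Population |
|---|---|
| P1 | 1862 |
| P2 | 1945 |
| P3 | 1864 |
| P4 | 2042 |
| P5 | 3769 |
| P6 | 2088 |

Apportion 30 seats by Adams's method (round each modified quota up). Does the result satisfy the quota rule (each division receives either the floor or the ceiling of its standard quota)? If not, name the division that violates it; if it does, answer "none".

none

Standard quotas: P1 4.116, P2 4.300, P3 4.121, P4 4.514, P5 8.332, P6 4.616.
Adams allocation: P1 4, P2 4, P3 4, P4 5, P5 8, P6 5.
Every allocation lies between the lower and upper quota.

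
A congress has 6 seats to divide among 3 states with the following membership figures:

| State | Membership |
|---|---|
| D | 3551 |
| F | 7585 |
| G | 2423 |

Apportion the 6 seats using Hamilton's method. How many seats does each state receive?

D 2, F 3, G 1

The standard divisor is 13559/6 ≈ 2259.833.
Standard quotas: D 1.5714, F 3.3564, G 1.0722.
Lower quotas: D 1, F 3, G 1 (sum 5, leaving 1 seat).
Remainders in descending order: D 0.5714, F 0.3564, G 0.0722.
Largest remainder: D receives the extra seat.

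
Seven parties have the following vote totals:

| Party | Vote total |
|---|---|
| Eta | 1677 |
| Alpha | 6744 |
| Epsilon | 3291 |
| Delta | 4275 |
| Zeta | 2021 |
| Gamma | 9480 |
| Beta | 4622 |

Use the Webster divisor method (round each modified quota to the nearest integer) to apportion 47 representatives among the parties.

Eta 2, Alpha 10, Epsilon 5, Delta 6, Zeta 3, Gamma 14, Beta 7

Standard divisor 32110/47 ≈ 683.191; standard quotas: Eta 2.455, Alpha 9.871, Epsilon 4.817, Delta 6.257, Zeta 2.958, Gamma 13.876, Beta 6.765.
Rounding to the nearest integer gives Eta 2, Alpha 10, Epsilon 5, Delta 6, Zeta 3, Gamma 14, Beta 7 — total 47, matching the house size, so no adjustment is needed.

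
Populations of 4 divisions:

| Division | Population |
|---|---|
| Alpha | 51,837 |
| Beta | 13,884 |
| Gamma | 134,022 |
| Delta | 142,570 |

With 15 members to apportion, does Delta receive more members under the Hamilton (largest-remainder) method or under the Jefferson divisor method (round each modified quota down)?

Hamilton: Alpha 2, Beta 1, Gamma 6, Delta 6.
Jefferson: Alpha 2, Beta 0, Gamma 6, Delta 7.
Delta gets 6 under Hamilton and 7 under Jefferson.

Jefferson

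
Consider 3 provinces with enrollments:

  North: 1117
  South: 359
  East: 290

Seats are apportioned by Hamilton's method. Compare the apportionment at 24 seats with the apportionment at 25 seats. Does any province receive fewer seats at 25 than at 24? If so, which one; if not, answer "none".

At 24 seats: North 15, South 5, East 4.
At 25 seats: North 16, South 5, East 4.
No province's allocation decreased.

none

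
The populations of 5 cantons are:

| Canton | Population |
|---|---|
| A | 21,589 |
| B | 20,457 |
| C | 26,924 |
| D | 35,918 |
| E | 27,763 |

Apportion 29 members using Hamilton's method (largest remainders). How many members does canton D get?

The standard divisor is 132651/29 ≈ 4574.172.
Standard quotas: A 4.7198, B 4.4723, C 5.8861, D 7.8523, E 6.0695.
Lower quotas: A 4, B 4, C 5, D 7, E 6 (sum 26, leaving 3 seats).
Remainders in descending order: C 0.8861, D 0.8523, A 0.7198, B 0.4723, E 0.0695.
Largest remainders: C, D, A receive the extra seats.
D receives 8.

8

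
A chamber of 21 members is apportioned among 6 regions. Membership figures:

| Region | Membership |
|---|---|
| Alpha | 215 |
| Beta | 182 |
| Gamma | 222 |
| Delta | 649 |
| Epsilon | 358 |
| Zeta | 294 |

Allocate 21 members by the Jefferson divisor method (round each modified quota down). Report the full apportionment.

Standard divisor 1920/21 ≈ 91.429; standard quotas: Alpha 2.352, Beta 1.991, Gamma 2.428, Delta 7.098, Epsilon 3.916, Zeta 3.216.
Rounding down gives 2, 1, 2, 7, 3, 3 = 18 seats, so the divisor must be adjusted.
With modified divisor 80: modified quotas Alpha 2.688, Beta 2.275, Gamma 2.775, Delta 8.113, Epsilon 4.475, Zeta 3.675.
Rounding down: Alpha 2, Beta 2, Gamma 2, Delta 8, Epsilon 4, Zeta 3 (total 21).

Alpha 2; Beta 2; Gamma 2; Delta 8; Epsilon 4; Zeta 3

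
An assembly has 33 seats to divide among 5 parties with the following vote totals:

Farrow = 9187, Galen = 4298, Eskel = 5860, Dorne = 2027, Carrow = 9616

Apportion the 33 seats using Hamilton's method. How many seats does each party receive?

Farrow=10, Galen=5, Eskel=6, Dorne=2, Carrow=10

The standard divisor is 30988/33 ≈ 939.03.
Standard quotas: Farrow 9.7835, Galen 4.5771, Eskel 6.2405, Dorne 2.1586, Carrow 10.2404.
Lower quotas: Farrow 9, Galen 4, Eskel 6, Dorne 2, Carrow 10 (sum 31, leaving 2 seats).
Remainders in descending order: Farrow 0.7835, Galen 0.5771, Eskel 0.2405, Carrow 0.2404, Dorne 0.1586.
Largest remainders: Farrow, Galen receive the extra seats.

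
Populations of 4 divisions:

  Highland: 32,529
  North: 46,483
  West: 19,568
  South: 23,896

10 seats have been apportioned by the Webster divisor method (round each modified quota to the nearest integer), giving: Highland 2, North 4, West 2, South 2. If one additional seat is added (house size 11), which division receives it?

Priority for the next seat is population ÷ (current seats + 0.5).
Priorities: Highland 13011.600, North 10329.556, West 7827.200, South 9558.400.
Highest priority: Highland.

Highland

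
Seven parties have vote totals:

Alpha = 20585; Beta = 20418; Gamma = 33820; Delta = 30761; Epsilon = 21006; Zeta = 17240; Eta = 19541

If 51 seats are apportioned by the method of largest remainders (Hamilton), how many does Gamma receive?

Total 163371; standard divisor 163371/51 ≈ 3203.353.
Standard quotas: Alpha 6.4261, Beta 6.3739, Gamma 10.5577, Delta 9.6028, Epsilon 6.5575, Zeta 5.3819, Eta 6.1002.
Lower quotas: Alpha 6, Beta 6, Gamma 10, Delta 9, Epsilon 6, Zeta 5, Eta 6 (sum 48, leaving 3 seats).
Remainders in descending order: Delta 0.6028, Gamma 0.5577, Epsilon 0.5575, Alpha 0.4261, Zeta 0.3819, Beta 0.3739, Eta 0.1002.
Largest remainders: Delta, Gamma, Epsilon receive the extra seats.
Gamma receives 11.

11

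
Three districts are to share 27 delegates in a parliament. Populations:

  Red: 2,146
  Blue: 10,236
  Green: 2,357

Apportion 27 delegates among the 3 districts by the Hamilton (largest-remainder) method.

Total 14739; standard divisor 14739/27 ≈ 545.889.
Standard quotas: Red 3.9312, Blue 18.7511, Green 4.3177.
Lower quotas: Red 3, Blue 18, Green 4 (sum 25, leaving 2 seats).
Remainders in descending order: Red 0.9312, Blue 0.7511, Green 0.3177.
Largest remainders: Red, Blue receive the extra seats.

Red 4, Blue 19, Green 4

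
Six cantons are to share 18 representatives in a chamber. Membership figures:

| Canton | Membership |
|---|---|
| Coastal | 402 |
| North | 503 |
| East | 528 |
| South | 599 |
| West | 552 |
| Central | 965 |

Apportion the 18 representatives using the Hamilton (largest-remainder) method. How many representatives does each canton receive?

The standard divisor is 3549/18 ≈ 197.167.
Standard quotas: Coastal 2.039, North 2.551, East 2.678, South 3.038, West 2.800, Central 4.894.
Lower quotas: Coastal 2, North 2, East 2, South 3, West 2, Central 4 (sum 15, leaving 3 seats).
Remainders in descending order: Central 0.894, West 0.800, East 0.678, North 0.551, Coastal 0.039, South 0.038.
Largest remainders: Central, West, East receive the extra seats.

Coastal 2; North 2; East 3; South 3; West 3; Central 5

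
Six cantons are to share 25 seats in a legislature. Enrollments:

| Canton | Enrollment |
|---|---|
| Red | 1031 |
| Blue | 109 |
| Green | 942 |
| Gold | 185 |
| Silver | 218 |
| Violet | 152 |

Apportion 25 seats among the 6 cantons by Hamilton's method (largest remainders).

Red=10; Blue=1; Green=9; Gold=2; Silver=2; Violet=1

The standard divisor is 2637/25 ≈ 105.48.
Standard quotas: Red 9.774, Blue 1.033, Green 8.931, Gold 1.754, Silver 2.067, Violet 1.441.
Lower quotas: Red 9, Blue 1, Green 8, Gold 1, Silver 2, Violet 1 (sum 22, leaving 3 seats).
Remainders in descending order: Green 0.931, Red 0.774, Gold 0.754, Violet 0.441, Silver 0.067, Blue 0.033.
Largest remainders: Green, Red, Gold receive the extra seats.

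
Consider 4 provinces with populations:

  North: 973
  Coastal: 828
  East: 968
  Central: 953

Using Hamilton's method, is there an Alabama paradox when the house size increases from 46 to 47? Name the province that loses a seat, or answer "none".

none

At 46 seats: North 12, Coastal 10, East 12, Central 12.
At 47 seats: North 12, Coastal 11, East 12, Central 12.
No province's allocation decreased.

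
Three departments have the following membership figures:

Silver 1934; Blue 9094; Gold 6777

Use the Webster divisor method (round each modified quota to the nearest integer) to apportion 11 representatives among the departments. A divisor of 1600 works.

With modified divisor 1600: modified quotas Silver 1.209, Blue 5.684, Gold 4.236.
Rounding to the nearest integer: Silver 1, Blue 6, Gold 4 (total 11).

Silver=1, Blue=6, Gold=4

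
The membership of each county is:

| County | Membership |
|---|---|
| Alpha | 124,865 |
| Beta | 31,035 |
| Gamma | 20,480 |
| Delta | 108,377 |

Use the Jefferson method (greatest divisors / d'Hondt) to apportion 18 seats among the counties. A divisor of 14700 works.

With modified divisor 14700: modified quotas Alpha 8.494, Beta 2.111, Gamma 1.393, Delta 7.373.
Rounding down: Alpha 8, Beta 2, Gamma 1, Delta 7 (total 18).

Alpha 8, Beta 2, Gamma 1, Delta 7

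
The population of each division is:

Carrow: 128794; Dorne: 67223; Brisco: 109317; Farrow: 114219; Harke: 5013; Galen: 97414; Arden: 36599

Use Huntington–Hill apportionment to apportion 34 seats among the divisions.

Carrow=8; Dorne=4; Brisco=6; Farrow=7; Harke=1; Galen=6; Arden=2

With divisor 17039: modified quotas Carrow 7.559, Dorne 3.945, Brisco 6.416, Farrow 6.703, Harke 0.294, Galen 5.717, Arden 2.148.
Geometric-mean thresholds: Carrow √(7·8)=7.483, Dorne √(3·4)=3.464, Brisco √(6·7)=6.481, Farrow √(6·7)=6.481, Harke (min 1), Galen √(5·6)=5.477, Arden √(2·3)=2.449.
Each quota rounded against its threshold gives Carrow 8, Dorne 4, Brisco 6, Farrow 7, Harke 1, Galen 6, Arden 2 (total 34).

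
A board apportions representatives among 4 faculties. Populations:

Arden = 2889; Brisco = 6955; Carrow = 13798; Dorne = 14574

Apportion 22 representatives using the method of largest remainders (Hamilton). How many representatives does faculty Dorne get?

8

The standard divisor is 38216/22 ≈ 1737.091.
Standard quotas: Arden 1.6631, Brisco 4.0038, Carrow 7.9432, Dorne 8.3899.
Lower quotas: Arden 1, Brisco 4, Carrow 7, Dorne 8 (sum 20, leaving 2 seats).
Remainders in descending order: Carrow 0.9432, Arden 0.6631, Dorne 0.3899, Brisco 0.0038.
The surplus seats go to Carrow, Arden.
Dorne receives 8.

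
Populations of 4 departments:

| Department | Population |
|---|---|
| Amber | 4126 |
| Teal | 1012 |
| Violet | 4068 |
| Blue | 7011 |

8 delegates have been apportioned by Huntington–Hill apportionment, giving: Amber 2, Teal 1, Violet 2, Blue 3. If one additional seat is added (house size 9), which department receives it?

Blue

Priority for the next seat is population ÷ (√(s·(s+1))).
Priorities: Amber 1684.432, Teal 715.592, Violet 1660.754, Blue 2023.901.
Highest priority: Blue.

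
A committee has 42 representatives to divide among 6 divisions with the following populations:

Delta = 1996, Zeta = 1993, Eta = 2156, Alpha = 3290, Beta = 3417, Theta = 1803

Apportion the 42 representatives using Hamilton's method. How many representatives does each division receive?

Delta 6, Zeta 6, Eta 6, Alpha 9, Beta 10, Theta 5

Total 14655; standard divisor 14655/42 ≈ 348.929.
Standard quotas: Delta 5.720, Zeta 5.712, Eta 6.179, Alpha 9.429, Beta 9.793, Theta 5.167.
Lower quotas: Delta 5, Zeta 5, Eta 6, Alpha 9, Beta 9, Theta 5 (sum 39, leaving 3 seats).
Remainders in descending order: Beta 0.793, Delta 0.720, Zeta 0.712, Alpha 0.429, Eta 0.179, Theta 0.167.
Largest remainders: Beta, Delta, Zeta receive the extra seats.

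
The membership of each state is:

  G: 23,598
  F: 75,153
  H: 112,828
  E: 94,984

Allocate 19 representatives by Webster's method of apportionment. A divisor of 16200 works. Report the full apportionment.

G=1, F=5, H=7, E=6

With modified divisor 16200: modified quotas G 1.457, F 4.639, H 6.965, E 5.863.
Rounding to the nearest integer: G 1, F 5, H 7, E 6 (total 19).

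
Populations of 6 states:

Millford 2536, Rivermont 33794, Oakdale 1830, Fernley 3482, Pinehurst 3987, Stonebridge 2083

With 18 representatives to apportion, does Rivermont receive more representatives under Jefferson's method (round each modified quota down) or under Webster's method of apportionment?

Jefferson: Millford 1, Rivermont 15, Oakdale 0, Fernley 1, Pinehurst 1, Stonebridge 0.
Webster: Millford 1, Rivermont 13, Oakdale 1, Fernley 1, Pinehurst 1, Stonebridge 1.
Rivermont gets 15 under Jefferson and 13 under Webster.

Jefferson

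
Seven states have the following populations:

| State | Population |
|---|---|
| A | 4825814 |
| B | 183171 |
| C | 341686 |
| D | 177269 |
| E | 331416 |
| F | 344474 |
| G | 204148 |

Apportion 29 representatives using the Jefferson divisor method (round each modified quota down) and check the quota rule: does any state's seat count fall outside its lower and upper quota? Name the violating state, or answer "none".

Standard quotas: A 21.840, B 0.829, C 1.546, D 0.802, E 1.500, F 1.559, G 0.924.
Jefferson allocation: A 25, B 0, C 1, D 0, E 1, F 1, G 1.
A has quota 21.840 (lower 21, upper 22) but receives 25 — outside the quota interval.

A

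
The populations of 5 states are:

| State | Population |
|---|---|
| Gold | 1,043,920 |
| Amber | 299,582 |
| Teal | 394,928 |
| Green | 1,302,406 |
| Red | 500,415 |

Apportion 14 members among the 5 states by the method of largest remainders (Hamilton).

Gold 4; Amber 1; Teal 2; Green 5; Red 2

Total 3541251; standard divisor 3541251/14 ≈ 252946.5.
Standard quotas: Gold 4.1270, Amber 1.1844, Teal 1.5613, Green 5.1489, Red 1.9783.
Lower quotas: Gold 4, Amber 1, Teal 1, Green 5, Red 1 (sum 12, leaving 2 seats).
Remainders in descending order: Red 0.9783, Teal 0.5613, Amber 0.1844, Green 0.1489, Gold 0.1270.
The surplus seats go to Red, Teal.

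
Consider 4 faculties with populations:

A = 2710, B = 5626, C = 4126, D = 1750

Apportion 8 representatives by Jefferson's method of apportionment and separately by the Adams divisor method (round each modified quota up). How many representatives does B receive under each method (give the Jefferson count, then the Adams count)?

4 and 3

Jefferson: A 1, B 4, C 2, D 1.
Adams: A 2, B 3, C 2, D 1.
B gets 4 under Jefferson and 3 under Adams.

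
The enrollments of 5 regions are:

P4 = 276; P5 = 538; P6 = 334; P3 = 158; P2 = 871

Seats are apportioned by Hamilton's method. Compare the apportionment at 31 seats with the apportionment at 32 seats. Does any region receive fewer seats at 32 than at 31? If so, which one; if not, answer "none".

At 31 seats: P4 4, P5 8, P6 5, P3 2, P2 12.
At 32 seats: P4 4, P5 8, P6 5, P3 2, P2 13.
No region's allocation decreased.

none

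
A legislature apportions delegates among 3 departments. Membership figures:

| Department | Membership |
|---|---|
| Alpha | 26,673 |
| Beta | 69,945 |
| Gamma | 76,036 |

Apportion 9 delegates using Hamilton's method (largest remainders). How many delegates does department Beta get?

Standard divisor: 172654 ÷ 9 ≈ 19183.778.
Standard quotas: Alpha 1.3904, Beta 3.6460, Gamma 3.9636.
Lower quotas: Alpha 1, Beta 3, Gamma 3 (sum 7, leaving 2 seats).
Remainders in descending order: Gamma 0.9636, Beta 0.6460, Alpha 0.3904.
The surplus seats go to Gamma, Beta.
Beta receives 4.

4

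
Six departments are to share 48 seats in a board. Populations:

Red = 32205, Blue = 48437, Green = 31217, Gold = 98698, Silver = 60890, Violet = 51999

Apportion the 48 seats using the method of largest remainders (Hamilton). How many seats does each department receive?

Red=5, Blue=7, Green=4, Gold=15, Silver=9, Violet=8

The standard divisor is 323446/48 ≈ 6738.458.
Standard quotas: Red 4.7793, Blue 7.1881, Green 4.6327, Gold 14.6470, Silver 9.0362, Violet 7.7168.
Lower quotas: Red 4, Blue 7, Green 4, Gold 14, Silver 9, Violet 7 (sum 45, leaving 3 seats).
Remainders in descending order: Red 0.7793, Violet 0.7168, Gold 0.6470, Green 0.6327, Blue 0.1881, Silver 0.0362.
Largest remainders: Red, Violet, Gold receive the extra seats.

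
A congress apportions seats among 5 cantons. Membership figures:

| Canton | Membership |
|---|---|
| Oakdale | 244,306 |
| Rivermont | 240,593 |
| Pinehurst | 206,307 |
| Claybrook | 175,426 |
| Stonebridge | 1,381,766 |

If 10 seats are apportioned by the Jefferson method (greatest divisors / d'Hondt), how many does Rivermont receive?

Standard divisor 2248398/10 ≈ 224839.8; standard quotas: Oakdale 1.087, Rivermont 1.070, Pinehurst 0.918, Claybrook 0.780, Stonebridge 6.146.
Rounding down gives 1, 1, 0, 0, 6 = 8 seats, so the divisor must be adjusted.
With modified divisor 186400: modified quotas Oakdale 1.311, Rivermont 1.291, Pinehurst 1.107, Claybrook 0.941, Stonebridge 7.413.
Rounding down: Oakdale 1, Rivermont 1, Pinehurst 1, Claybrook 0, Stonebridge 7 (total 10).
Rivermont receives 1.

1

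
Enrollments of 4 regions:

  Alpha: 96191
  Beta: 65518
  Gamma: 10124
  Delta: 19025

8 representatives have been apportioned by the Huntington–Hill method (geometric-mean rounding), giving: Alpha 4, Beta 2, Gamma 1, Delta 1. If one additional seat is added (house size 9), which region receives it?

Priority for the next seat is population ÷ (√(s·(s+1))).
Priorities: Alpha 21508.961, Beta 26747.611, Gamma 7158.749, Delta 13452.707.
Highest priority: Beta.

Beta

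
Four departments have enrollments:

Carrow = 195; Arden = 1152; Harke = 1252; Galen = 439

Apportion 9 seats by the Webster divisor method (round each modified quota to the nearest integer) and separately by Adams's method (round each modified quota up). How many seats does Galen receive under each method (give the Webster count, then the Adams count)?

Webster: Carrow 1, Arden 3, Harke 4, Galen 1.
Adams: Carrow 1, Arden 3, Harke 3, Galen 2.
Galen gets 1 under Webster and 2 under Adams.

1 and 2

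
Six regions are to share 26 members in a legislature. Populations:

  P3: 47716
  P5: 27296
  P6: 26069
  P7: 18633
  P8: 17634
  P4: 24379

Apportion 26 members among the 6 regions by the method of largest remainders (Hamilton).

Total 161727; standard divisor 161727/26 ≈ 6220.269.
Standard quotas: P3 7.6711, P5 4.3882, P6 4.1910, P7 2.9955, P8 2.8349, P4 3.9193.
Lower quotas: P3 7, P5 4, P6 4, P7 2, P8 2, P4 3 (sum 22, leaving 4 seats).
Remainders in descending order: P7 0.9955, P4 0.9193, P8 0.8349, P3 0.6711, P5 0.3882, P6 0.1910.
Largest remainders: P7, P4, P8, P3 receive the extra seats.

P3: 8; P5: 4; P6: 4; P7: 3; P8: 3; P4: 4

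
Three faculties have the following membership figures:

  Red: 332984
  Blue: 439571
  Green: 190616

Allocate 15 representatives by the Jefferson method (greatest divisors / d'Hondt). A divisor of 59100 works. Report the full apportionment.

With modified divisor 59100: modified quotas Red 5.634, Blue 7.438, Green 3.225.
Rounding down: Red 5, Blue 7, Green 3 (total 15).

Red: 5; Blue: 7; Green: 3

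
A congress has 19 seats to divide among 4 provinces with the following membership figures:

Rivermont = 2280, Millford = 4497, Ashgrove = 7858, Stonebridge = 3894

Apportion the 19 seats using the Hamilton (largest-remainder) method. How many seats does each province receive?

The standard divisor is 18529/19 ≈ 975.211.
Standard quotas: Rivermont 2.3380, Millford 4.6113, Ashgrove 8.0577, Stonebridge 3.9930.
Lower quotas: Rivermont 2, Millford 4, Ashgrove 8, Stonebridge 3 (sum 17, leaving 2 seats).
Remainders in descending order: Stonebridge 0.9930, Millford 0.6113, Rivermont 0.3380, Ashgrove 0.0577.
Largest remainders: Stonebridge, Millford receive the extra seats.

Rivermont 2, Millford 5, Ashgrove 8, Stonebridge 4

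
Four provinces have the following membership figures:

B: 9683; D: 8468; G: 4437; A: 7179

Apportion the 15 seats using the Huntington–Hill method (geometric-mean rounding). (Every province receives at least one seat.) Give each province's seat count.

B=5, D=4, G=2, A=4

With divisor 1983: modified quotas B 4.883, D 4.270, G 2.238, A 3.620.
Geometric-mean thresholds: B √(4·5)=4.472, D √(4·5)=4.472, G √(2·3)=2.449, A √(3·4)=3.464.
Each quota rounded against its threshold gives B 5, D 4, G 2, A 4 (total 15).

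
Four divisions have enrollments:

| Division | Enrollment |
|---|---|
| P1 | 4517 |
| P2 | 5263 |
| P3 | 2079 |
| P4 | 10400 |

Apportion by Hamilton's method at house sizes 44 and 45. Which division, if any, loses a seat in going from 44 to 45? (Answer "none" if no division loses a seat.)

At 44 seats: P1 9, P2 10, P3 4, P4 21.
At 45 seats: P1 9, P2 11, P3 4, P4 21.
No division's allocation decreased.

none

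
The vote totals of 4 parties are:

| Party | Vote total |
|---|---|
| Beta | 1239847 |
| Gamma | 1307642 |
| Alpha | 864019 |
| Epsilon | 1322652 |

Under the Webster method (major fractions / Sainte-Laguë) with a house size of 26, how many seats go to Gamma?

Standard divisor 4734160/26 ≈ 182083.077; standard quotas: Beta 6.809, Gamma 7.182, Alpha 4.745, Epsilon 7.264.
Rounding to the nearest integer gives Beta 7, Gamma 7, Alpha 5, Epsilon 7 — total 26, matching the house size, so no adjustment is needed.
Gamma receives 7.

7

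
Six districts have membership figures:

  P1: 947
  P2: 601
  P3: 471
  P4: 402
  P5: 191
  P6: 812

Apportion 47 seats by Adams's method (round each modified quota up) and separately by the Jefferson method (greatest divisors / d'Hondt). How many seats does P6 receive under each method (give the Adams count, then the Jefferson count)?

Adams: P1 13, P2 8, P3 6, P4 6, P5 3, P6 11.
Jefferson: P1 14, P2 8, P3 6, P4 5, P5 2, P6 12.
P6 gets 11 under Adams and 12 under Jefferson.

11 and 12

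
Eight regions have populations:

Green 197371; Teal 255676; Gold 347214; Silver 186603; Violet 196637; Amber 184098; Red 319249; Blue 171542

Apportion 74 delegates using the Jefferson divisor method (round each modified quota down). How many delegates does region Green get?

Standard divisor 1858390/74 ≈ 25113.378; standard quotas: Green 7.859, Teal 10.181, Gold 13.826, Silver 7.430, Violet 7.830, Amber 7.331, Red 12.712, Blue 6.831.
Rounding down gives 7, 10, 13, 7, 7, 7, 12, 6 = 69 seats, so the divisor must be adjusted.
With modified divisor 23900: modified quotas Green 8.258, Teal 10.698, Gold 14.528, Silver 7.808, Violet 8.227, Amber 7.703, Red 13.358, Blue 7.177.
Rounding down: Green 8, Teal 10, Gold 14, Silver 7, Violet 8, Amber 7, Red 13, Blue 7 (total 74).
Green receives 8.

8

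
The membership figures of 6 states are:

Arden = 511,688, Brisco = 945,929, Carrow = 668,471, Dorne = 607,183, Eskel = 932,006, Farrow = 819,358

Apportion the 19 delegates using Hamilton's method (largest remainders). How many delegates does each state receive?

Standard divisor: 4484635 ÷ 19 ≈ 236033.421.
Standard quotas: Arden 2.1679, Brisco 4.0076, Carrow 2.8321, Dorne 2.5724, Eskel 3.9486, Farrow 3.4714.
Lower quotas: Arden 2, Brisco 4, Carrow 2, Dorne 2, Eskel 3, Farrow 3 (sum 16, leaving 3 seats).
Remainders in descending order: Eskel 0.9486, Carrow 0.8321, Dorne 0.5724, Farrow 0.4714, Arden 0.1679, Brisco 0.0076.
Largest remainders: Eskel, Carrow, Dorne receive the extra seats.

Arden=2, Brisco=4, Carrow=3, Dorne=3, Eskel=4, Farrow=3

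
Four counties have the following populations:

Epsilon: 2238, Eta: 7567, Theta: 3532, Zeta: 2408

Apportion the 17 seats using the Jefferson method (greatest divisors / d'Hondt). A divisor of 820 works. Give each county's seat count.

Epsilon 2, Eta 9, Theta 4, Zeta 2

With modified divisor 820: modified quotas Epsilon 2.729, Eta 9.228, Theta 4.307, Zeta 2.937.
Rounding down: Epsilon 2, Eta 9, Theta 4, Zeta 2 (total 17).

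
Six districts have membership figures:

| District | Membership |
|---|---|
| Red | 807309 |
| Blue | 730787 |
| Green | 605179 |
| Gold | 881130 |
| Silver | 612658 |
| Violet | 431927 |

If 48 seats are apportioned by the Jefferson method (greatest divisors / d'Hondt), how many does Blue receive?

9

Standard divisor 4068990/48 ≈ 84770.625; standard quotas: Red 9.523, Blue 8.621, Green 7.139, Gold 10.394, Silver 7.227, Violet 5.095.
Rounding down gives 9, 8, 7, 10, 7, 5 = 46 seats, so the divisor must be adjusted.
With modified divisor 80400: modified quotas Red 10.041, Blue 9.089, Green 7.527, Gold 10.959, Silver 7.620, Violet 5.372.
Rounding down: Red 10, Blue 9, Green 7, Gold 10, Silver 7, Violet 5 (total 48).
Blue receives 9.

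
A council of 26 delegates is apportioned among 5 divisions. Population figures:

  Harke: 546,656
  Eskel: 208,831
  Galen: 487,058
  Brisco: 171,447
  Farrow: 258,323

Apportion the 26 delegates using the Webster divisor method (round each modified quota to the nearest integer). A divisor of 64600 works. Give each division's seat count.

Harke 8; Eskel 3; Galen 8; Brisco 3; Farrow 4

With modified divisor 64600: modified quotas Harke 8.462, Eskel 3.233, Galen 7.540, Brisco 2.654, Farrow 3.999.
Rounding to the nearest integer: Harke 8, Eskel 3, Galen 8, Brisco 3, Farrow 4 (total 26).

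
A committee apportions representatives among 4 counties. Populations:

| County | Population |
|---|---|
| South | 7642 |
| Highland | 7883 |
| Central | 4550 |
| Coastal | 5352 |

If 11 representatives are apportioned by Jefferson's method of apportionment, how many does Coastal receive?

2

Standard divisor 25427/11 ≈ 2311.545; standard quotas: South 3.306, Highland 3.410, Central 1.968, Coastal 2.315.
Rounding down gives 3, 3, 1, 2 = 9 seats, so the divisor must be adjusted.
With modified divisor 1940: modified quotas South 3.939, Highland 4.063, Central 2.345, Coastal 2.759.
Rounding down: South 3, Highland 4, Central 2, Coastal 2 (total 11).
Coastal receives 2.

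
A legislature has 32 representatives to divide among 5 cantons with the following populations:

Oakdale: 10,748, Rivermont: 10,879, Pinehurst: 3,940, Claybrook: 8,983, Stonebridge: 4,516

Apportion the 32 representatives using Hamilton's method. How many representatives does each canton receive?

Oakdale: 9, Rivermont: 9, Pinehurst: 3, Claybrook: 7, Stonebridge: 4

Standard divisor: 39066 ÷ 32 ≈ 1220.812.
Standard quotas: Oakdale 8.8040, Rivermont 8.9113, Pinehurst 3.2274, Claybrook 7.3582, Stonebridge 3.6992.
Lower quotas: Oakdale 8, Rivermont 8, Pinehurst 3, Claybrook 7, Stonebridge 3 (sum 29, leaving 3 seats).
Remainders in descending order: Rivermont 0.9113, Oakdale 0.8040, Stonebridge 0.6992, Claybrook 0.3582, Pinehurst 0.2274.
Largest remainders: Rivermont, Oakdale, Stonebridge receive the extra seats.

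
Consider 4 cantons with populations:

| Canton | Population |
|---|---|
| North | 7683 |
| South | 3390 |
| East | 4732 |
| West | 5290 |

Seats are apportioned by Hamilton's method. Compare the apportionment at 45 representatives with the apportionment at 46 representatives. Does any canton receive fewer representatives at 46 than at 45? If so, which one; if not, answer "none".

none

At 45 seats: North 17, South 7, East 10, West 11.
At 46 seats: North 17, South 7, East 10, West 12.
No canton's allocation decreased.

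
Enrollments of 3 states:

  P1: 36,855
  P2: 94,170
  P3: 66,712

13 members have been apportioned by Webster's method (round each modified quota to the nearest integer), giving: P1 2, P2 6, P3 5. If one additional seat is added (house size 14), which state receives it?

Priority for the next seat is population ÷ (current seats + 0.5).
Priorities: P1 14742.000, P2 14487.692, P3 12129.455.
Highest priority: P1.

P1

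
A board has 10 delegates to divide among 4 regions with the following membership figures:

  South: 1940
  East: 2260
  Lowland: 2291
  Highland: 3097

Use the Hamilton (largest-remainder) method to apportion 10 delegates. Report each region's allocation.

South=2, East=2, Lowland=3, Highland=3

Standard divisor: 9588 ÷ 10 ≈ 958.8.
Standard quotas: South 2.023, East 2.357, Lowland 2.389, Highland 3.230.
Lower quotas: South 2, East 2, Lowland 2, Highland 3 (sum 9, leaving 1 seat).
Remainders in descending order: Lowland 0.389, East 0.357, Highland 0.230, South 0.023.
Largest remainder: Lowland receives the extra seat.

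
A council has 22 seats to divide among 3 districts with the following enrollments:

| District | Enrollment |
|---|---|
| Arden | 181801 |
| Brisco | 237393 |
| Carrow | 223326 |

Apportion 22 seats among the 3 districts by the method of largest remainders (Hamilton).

The standard divisor is 642520/22 ≈ 29205.455.
Standard quotas: Arden 6.2249, Brisco 8.1284, Carrow 7.6467.
Lower quotas: Arden 6, Brisco 8, Carrow 7 (sum 21, leaving 1 seat).
Remainders in descending order: Carrow 0.6467, Arden 0.2249, Brisco 0.1284.
The surplus seat goes to Carrow.

Arden 6, Brisco 8, Carrow 8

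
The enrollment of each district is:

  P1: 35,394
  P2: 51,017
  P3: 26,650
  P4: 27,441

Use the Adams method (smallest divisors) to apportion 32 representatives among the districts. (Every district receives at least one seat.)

P1=8; P2=12; P3=6; P4=6

Standard divisor 140502/32 ≈ 4390.688; standard quotas: P1 8.061, P2 11.619, P3 6.070, P4 6.250.
Rounding up gives 9, 12, 7, 7 = 35 seats, so the divisor must be adjusted.
With modified divisor 4600: modified quotas P1 7.694, P2 11.091, P3 5.793, P4 5.965.
Rounding up: P1 8, P2 12, P3 6, P4 6 (total 32).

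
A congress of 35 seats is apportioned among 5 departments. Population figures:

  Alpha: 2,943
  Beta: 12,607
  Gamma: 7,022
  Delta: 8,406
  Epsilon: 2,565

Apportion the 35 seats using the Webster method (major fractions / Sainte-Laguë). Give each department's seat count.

Alpha 3, Beta 13, Gamma 7, Delta 9, Epsilon 3

Standard divisor 33543/35 ≈ 958.371; standard quotas: Alpha 3.071, Beta 13.155, Gamma 7.327, Delta 8.771, Epsilon 2.676.
Rounding to the nearest integer gives Alpha 3, Beta 13, Gamma 7, Delta 9, Epsilon 3 — total 35, matching the house size, so no adjustment is needed.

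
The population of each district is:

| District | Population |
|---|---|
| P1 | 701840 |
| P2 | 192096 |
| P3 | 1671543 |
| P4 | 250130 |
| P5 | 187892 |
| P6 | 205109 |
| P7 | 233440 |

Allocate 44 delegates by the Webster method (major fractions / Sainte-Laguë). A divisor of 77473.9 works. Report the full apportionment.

P1: 9, P2: 2, P3: 22, P4: 3, P5: 2, P6: 3, P7: 3

With modified divisor 77473.9: modified quotas P1 9.059, P2 2.479, P3 21.576, P4 3.229, P5 2.425, P6 2.647, P7 3.013.
Rounding to the nearest integer: P1 9, P2 2, P3 22, P4 3, P5 2, P6 3, P7 3 (total 44).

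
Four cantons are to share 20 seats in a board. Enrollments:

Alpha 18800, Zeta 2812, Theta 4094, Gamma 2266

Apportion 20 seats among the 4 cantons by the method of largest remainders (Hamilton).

Alpha=13, Zeta=2, Theta=3, Gamma=2

Standard divisor: 27972 ÷ 20 ≈ 1398.6.
Standard quotas: Alpha 13.4420, Zeta 2.0106, Theta 2.9272, Gamma 1.6202.
Lower quotas: Alpha 13, Zeta 2, Theta 2, Gamma 1 (sum 18, leaving 2 seats).
Remainders in descending order: Theta 0.9272, Gamma 0.6202, Alpha 0.4420, Zeta 0.0106.
Largest remainders: Theta, Gamma receive the extra seats.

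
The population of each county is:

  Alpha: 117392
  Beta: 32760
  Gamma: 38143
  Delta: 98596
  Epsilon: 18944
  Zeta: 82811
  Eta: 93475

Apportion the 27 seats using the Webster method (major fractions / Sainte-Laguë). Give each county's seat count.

Alpha 7, Beta 2, Gamma 2, Delta 5, Epsilon 1, Zeta 5, Eta 5

Standard divisor 482121/27 ≈ 17856.333; standard quotas: Alpha 6.574, Beta 1.835, Gamma 2.136, Delta 5.522, Epsilon 1.061, Zeta 4.638, Eta 5.235.
Rounding to the nearest integer gives 7, 2, 2, 6, 1, 5, 5 = 28 seats, so the divisor must be adjusted.
With modified divisor 18000: modified quotas Alpha 6.522, Beta 1.820, Gamma 2.119, Delta 5.478, Epsilon 1.052, Zeta 4.601, Eta 5.193.
Rounding to the nearest integer: Alpha 7, Beta 2, Gamma 2, Delta 5, Epsilon 1, Zeta 5, Eta 5 (total 27).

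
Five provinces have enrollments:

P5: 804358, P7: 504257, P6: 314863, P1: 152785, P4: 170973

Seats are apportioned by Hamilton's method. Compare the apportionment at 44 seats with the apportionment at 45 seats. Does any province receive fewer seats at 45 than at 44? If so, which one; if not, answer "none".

P1

At 44 seats: P5 18, P7 11, P6 7, P1 4, P4 4.
At 45 seats: P5 19, P7 12, P6 7, P1 3, P4 4.
P1 drops from 4 to 3.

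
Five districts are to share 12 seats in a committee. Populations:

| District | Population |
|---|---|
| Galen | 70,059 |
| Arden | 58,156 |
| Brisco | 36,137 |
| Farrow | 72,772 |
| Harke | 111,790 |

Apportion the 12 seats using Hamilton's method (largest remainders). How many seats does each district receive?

Galen 2; Arden 2; Brisco 1; Farrow 3; Harke 4

The standard divisor is 348914/12 ≈ 29076.167.
Standard quotas: Galen 2.4095, Arden 2.0001, Brisco 1.2428, Farrow 2.5028, Harke 3.8447.
Lower quotas: Galen 2, Arden 2, Brisco 1, Farrow 2, Harke 3 (sum 10, leaving 2 seats).
Remainders in descending order: Harke 0.8447, Farrow 0.5028, Galen 0.4095, Brisco 0.2428, Arden 0.0001.
Largest remainders: Harke, Farrow receive the extra seats.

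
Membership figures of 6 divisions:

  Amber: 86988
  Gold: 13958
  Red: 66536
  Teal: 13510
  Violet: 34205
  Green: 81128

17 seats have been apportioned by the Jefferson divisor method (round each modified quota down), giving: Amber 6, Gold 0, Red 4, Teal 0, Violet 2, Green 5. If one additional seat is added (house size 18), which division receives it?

Gold

Priority for the next seat is population ÷ (current seats + 1).
Priorities: Amber 12426.857, Gold 13958.000, Red 13307.200, Teal 13510.000, Violet 11401.667, Green 13521.333.
Highest priority: Gold.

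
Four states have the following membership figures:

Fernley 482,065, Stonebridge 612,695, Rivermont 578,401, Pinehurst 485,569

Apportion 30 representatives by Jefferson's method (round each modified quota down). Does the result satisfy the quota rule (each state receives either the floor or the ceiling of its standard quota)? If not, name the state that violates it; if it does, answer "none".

Standard quotas: Fernley 6.699, Stonebridge 8.515, Rivermont 8.038, Pinehurst 6.748.
Jefferson allocation: Fernley 7, Stonebridge 8, Rivermont 8, Pinehurst 7.
Every allocation lies between the lower and upper quota.

none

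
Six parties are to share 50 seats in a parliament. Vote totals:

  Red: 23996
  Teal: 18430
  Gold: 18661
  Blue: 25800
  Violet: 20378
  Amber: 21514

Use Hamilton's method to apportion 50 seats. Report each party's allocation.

Standard divisor: 128779 ÷ 50 ≈ 2575.58.
Standard quotas: Red 9.3167, Teal 7.1557, Gold 7.2454, Blue 10.0172, Violet 7.9120, Amber 8.3531.
Lower quotas: Red 9, Teal 7, Gold 7, Blue 10, Violet 7, Amber 8 (sum 48, leaving 2 seats).
Remainders in descending order: Violet 0.9120, Amber 0.3531, Red 0.3167, Gold 0.2454, Teal 0.1557, Blue 0.0172.
The surplus seats go to Violet, Amber.

Red 9, Teal 7, Gold 7, Blue 10, Violet 8, Amber 9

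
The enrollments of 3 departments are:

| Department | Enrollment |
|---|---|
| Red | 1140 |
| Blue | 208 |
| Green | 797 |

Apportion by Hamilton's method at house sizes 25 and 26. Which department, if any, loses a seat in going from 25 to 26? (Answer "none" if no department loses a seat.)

Blue

At 25 seats: Red 13, Blue 3, Green 9.
At 26 seats: Red 14, Blue 2, Green 10.
Blue drops from 3 to 2.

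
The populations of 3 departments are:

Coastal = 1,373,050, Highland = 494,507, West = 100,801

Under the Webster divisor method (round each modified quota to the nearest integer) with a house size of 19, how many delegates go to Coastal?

Standard divisor 1968358/19 ≈ 103597.789; standard quotas: Coastal 13.254, Highland 4.773, West 0.973.
Rounding to the nearest integer gives Coastal 13, Highland 5, West 1 — total 19, matching the house size, so no adjustment is needed.
Coastal receives 13.

13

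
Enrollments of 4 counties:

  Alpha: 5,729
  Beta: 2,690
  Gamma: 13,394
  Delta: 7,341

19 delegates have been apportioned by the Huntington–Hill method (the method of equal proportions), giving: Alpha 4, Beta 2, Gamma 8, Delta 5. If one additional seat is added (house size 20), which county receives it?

Gamma

Priority for the next seat is population ÷ (√(s·(s+1))).
Priorities: Alpha 1281.043, Beta 1098.188, Gamma 1578.498, Delta 1340.277.
Highest priority: Gamma.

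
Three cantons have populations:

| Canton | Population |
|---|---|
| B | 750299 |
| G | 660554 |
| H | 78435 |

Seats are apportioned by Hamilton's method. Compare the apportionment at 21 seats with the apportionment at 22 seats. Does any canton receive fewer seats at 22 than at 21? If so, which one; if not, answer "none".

At 21 seats: B 11, G 9, H 1.
At 22 seats: B 11, G 10, H 1.
No canton's allocation decreased.

none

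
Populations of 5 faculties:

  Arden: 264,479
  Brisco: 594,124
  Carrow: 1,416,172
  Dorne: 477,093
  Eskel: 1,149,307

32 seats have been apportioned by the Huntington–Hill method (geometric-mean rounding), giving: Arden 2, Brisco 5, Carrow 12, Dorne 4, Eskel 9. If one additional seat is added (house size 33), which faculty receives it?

Eskel

Priority for the next seat is population ÷ (√(s·(s+1))).
Priorities: Arden 107973.100, Brisco 108471.706, Carrow 113384.504, Dorne 106681.238, Eskel 121147.595.
Highest priority: Eskel.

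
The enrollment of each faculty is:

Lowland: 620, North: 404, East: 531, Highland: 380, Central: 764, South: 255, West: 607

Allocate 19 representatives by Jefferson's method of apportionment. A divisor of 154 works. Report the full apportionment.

Lowland=4, North=2, East=3, Highland=2, Central=4, South=1, West=3

With modified divisor 154: modified quotas Lowland 4.026, North 2.623, East 3.448, Highland 2.468, Central 4.961, South 1.656, West 3.942.
Rounding down: Lowland 4, North 2, East 3, Highland 2, Central 4, South 1, West 3 (total 19).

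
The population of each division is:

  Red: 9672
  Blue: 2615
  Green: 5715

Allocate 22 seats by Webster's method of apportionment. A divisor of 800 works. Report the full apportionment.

Red=12; Blue=3; Green=7

With modified divisor 800: modified quotas Red 12.090, Blue 3.269, Green 7.144.
Rounding to the nearest integer: Red 12, Blue 3, Green 7 (total 22).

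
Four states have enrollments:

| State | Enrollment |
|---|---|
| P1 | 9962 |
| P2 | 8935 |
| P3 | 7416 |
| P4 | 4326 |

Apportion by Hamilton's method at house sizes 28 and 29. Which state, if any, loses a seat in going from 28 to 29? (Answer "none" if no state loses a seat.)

At 28 seats: P1 9, P2 8, P3 7, P4 4.
At 29 seats: P1 9, P2 9, P3 7, P4 4.
No state's allocation decreased.

none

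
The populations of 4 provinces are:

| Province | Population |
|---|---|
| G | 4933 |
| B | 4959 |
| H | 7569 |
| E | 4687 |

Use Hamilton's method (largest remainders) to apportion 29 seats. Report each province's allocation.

The standard divisor is 22148/29 ≈ 763.724.
Standard quotas: G 6.4591, B 6.4932, H 9.9106, E 6.1370.
Lower quotas: G 6, B 6, H 9, E 6 (sum 27, leaving 2 seats).
Remainders in descending order: H 0.9106, B 0.4932, G 0.4591, E 0.1370.
Largest remainders: H, B receive the extra seats.

G 6, B 7, H 10, E 6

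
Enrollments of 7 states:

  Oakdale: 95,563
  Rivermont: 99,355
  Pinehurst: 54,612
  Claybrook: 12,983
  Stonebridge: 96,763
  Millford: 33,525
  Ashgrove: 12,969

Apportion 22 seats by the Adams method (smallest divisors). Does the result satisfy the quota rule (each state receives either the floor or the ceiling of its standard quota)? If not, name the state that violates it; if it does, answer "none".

none

Standard quotas: Oakdale 5.181, Rivermont 5.387, Pinehurst 2.961, Claybrook 0.704, Stonebridge 5.246, Millford 1.818, Ashgrove 0.703.
Adams allocation: Oakdale 5, Rivermont 5, Pinehurst 3, Claybrook 1, Stonebridge 5, Millford 2, Ashgrove 1.
Every allocation lies between the lower and upper quota.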